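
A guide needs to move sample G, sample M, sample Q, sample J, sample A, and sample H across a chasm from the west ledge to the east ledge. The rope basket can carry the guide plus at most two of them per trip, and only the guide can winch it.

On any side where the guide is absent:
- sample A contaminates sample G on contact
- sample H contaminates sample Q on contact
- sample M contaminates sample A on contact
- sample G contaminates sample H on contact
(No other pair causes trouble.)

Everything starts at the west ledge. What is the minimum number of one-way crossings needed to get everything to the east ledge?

Counting alone: the guide can take at most 2 across per trip to the east ledge, so moving all 6 needs at least 3 loaded trips out, with a return between consecutive ones — at least 5 crossings.
The safety rule pushes this higher. Following every safe sequence of crossings, the most of the 6 that can be at the east ledge as the rope basket arrives there on crossing 5 is 5 — never all 6.
So no plan with fewer than 7 crossings exists, and this one achieves 7:
1. Guide goes to the east ledge with sample A and sample H.
2. Guide goes back to the west ledge alone.
3. Guide goes to the east ledge with sample G and sample M.
4. Guide goes back to the west ledge with sample A and sample H.
5. Guide goes to the east ledge with sample J and sample Q.
6. Guide goes back to the west ledge alone.
7. Guide goes to the east ledge with sample A and sample H.

7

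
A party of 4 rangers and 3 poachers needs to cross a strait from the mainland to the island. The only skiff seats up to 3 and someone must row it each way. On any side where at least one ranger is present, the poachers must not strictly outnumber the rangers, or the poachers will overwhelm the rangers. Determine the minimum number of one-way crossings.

Counting alone: each trip to the island takes at most 3 across and each return brings at least 1 back, so after t trips out (and t−1 returns) at most 3t − (t−1) of the 7 are across; that first reaches 7 at t = 3, so at least 5 crossings are needed.
The plan below uses exactly 5 crossings, so it is optimal:
1. 3 poachers → the island.  (the mainland: 4R 0P; the island: 0R 3P)
2. 1 poacher ← the mainland.  (the mainland: 4R 1P; the island: 0R 2P)
3. 3 rangers → the island.  (the mainland: 1R 1P; the island: 3R 2P)
4. 1 ranger ← the mainland.  (the mainland: 2R 1P; the island: 2R 2P)
5. 2 rangers and 1 poacher → the island.  (the mainland: 0R 0P; the island: 4R 3P)

5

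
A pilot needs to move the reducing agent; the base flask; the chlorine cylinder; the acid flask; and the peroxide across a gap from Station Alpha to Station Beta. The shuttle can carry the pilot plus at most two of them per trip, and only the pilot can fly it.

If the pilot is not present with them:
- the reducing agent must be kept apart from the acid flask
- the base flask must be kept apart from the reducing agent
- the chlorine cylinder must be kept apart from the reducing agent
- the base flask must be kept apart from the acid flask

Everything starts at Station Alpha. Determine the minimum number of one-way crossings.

7

Counting alone: the pilot can take at most 2 across per trip to Station Beta, so moving all 5 needs at least 3 loaded trips out, with a return between consecutive ones — at least 5 crossings.
The safety rule pushes this higher. Following every safe sequence of crossings, the most of the 5 that can be at Station Beta as the shuttle arrives there on crossing 5 is 4 — never all 5.
So no plan with fewer than 7 crossings exists, and this one achieves 7:
1. Pilot goes to Station Beta with the base flask and the reducing agent.
2. Pilot goes back to Station Alpha with the reducing agent.
3. Pilot goes to Station Beta with the chlorine cylinder and the reducing agent.
4. Pilot goes back to Station Alpha with the reducing agent.
5. Pilot goes to Station Beta with the peroxide and the reducing agent.
6. Pilot goes back to Station Alpha with the reducing agent.
7. Pilot goes to Station Beta with the acid flask and the reducing agent.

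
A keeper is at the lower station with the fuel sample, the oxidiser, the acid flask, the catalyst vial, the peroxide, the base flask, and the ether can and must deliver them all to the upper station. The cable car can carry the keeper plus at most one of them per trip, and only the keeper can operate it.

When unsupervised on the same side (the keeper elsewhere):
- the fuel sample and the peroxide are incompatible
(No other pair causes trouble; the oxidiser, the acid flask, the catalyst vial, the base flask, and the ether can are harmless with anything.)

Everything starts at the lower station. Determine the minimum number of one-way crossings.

13

Counting alone: the keeper can take at most 1 across per trip to the upper station, so moving all 7 needs at least 7 loaded trips out, with a return between consecutive ones — at least 13 crossings.
The plan below uses exactly 13 crossings, so it is optimal:
1. Keeper goes to the upper station with the fuel sample.  [the lower station: the acid flask, the base flask, the catalyst vial, the ether can, the oxidiser, the peroxide | the upper station: the fuel sample]
2. Keeper goes back to the lower station alone.  [the lower station: the acid flask, the base flask, the catalyst vial, the ether can, the oxidiser, the peroxide | the upper station: the fuel sample]
3. Keeper goes to the upper station with the oxidiser.  [the lower station: the acid flask, the base flask, the catalyst vial, the ether can, the peroxide | the upper station: the fuel sample, the oxidiser]
4. Keeper goes back to the lower station alone.  [the lower station: the acid flask, the base flask, the catalyst vial, the ether can, the peroxide | the upper station: the fuel sample, the oxidiser]
5. Keeper goes to the upper station with the acid flask.  [the lower station: the base flask, the catalyst vial, the ether can, the peroxide | the upper station: the acid flask, the fuel sample, the oxidiser]
6. Keeper goes back to the lower station alone.  [the lower station: the base flask, the catalyst vial, the ether can, the peroxide | the upper station: the acid flask, the fuel sample, the oxidiser]
7. Keeper goes to the upper station with the catalyst vial.  [the lower station: the base flask, the ether can, the peroxide | the upper station: the acid flask, the catalyst vial, the fuel sample, the oxidiser]
8. Keeper goes back to the lower station alone.  [the lower station: the base flask, the ether can, the peroxide | the upper station: the acid flask, the catalyst vial, the fuel sample, the oxidiser]
9. Keeper goes to the upper station with the base flask.  [the lower station: the ether can, the peroxide | the upper station: the acid flask, the base flask, the catalyst vial, the fuel sample, the oxidiser]
10. Keeper goes back to the lower station alone.  [the lower station: the ether can, the peroxide | the upper station: the acid flask, the base flask, the catalyst vial, the fuel sample, the oxidiser]
11. Keeper goes to the upper station with the ether can.  [the lower station: the peroxide | the upper station: the acid flask, the base flask, the catalyst vial, the ether can, the fuel sample, the oxidiser]
12. Keeper goes back to the lower station alone.  [the lower station: the peroxide | the upper station: the acid flask, the base flask, the catalyst vial, the ether can, the fuel sample, the oxidiser]
13. Keeper goes to the upper station with the peroxide.  [the lower station: — | the upper station: the acid flask, the base flask, the catalyst vial, the ether can, the fuel sample, the oxidiser, the peroxide]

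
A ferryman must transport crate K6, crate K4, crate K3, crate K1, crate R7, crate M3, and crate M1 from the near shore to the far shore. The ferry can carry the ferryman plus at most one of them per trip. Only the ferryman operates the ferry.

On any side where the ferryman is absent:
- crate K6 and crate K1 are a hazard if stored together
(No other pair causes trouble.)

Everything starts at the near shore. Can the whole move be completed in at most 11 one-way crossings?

Counting alone: the ferryman can take at most 1 across per trip to the far shore, so moving all 7 needs at least 7 loaded trips out, with a return between consecutive ones — at least 13 crossings.
Since 11 < 13, 11 crossings cannot be enough. (The shortest complete plan in fact takes 13:)
1. Ferryman goes to the far shore with crate K6.  [the near shore: crate K1, crate K3, crate K4, crate M1, crate M3, crate R7 | the far shore: crate K6]
2. Ferryman goes back to the near shore alone.  [the near shore: crate K1, crate K3, crate K4, crate M1, crate M3, crate R7 | the far shore: crate K6]
3. Ferryman goes to the far shore with crate K4.  [the near shore: crate K1, crate K3, crate M1, crate M3, crate R7 | the far shore: crate K4, crate K6]
4. Ferryman goes back to the near shore alone.  [the near shore: crate K1, crate K3, crate M1, crate M3, crate R7 | the far shore: crate K4, crate K6]
5. Ferryman goes to the far shore with crate K3.  [the near shore: crate K1, crate M1, crate M3, crate R7 | the far shore: crate K3, crate K4, crate K6]
6. Ferryman goes back to the near shore alone.  [the near shore: crate K1, crate M1, crate M3, crate R7 | the far shore: crate K3, crate K4, crate K6]
7. Ferryman goes to the far shore with crate R7.  [the near shore: crate K1, crate M1, crate M3 | the far shore: crate K3, crate K4, crate K6, crate R7]
8. Ferryman goes back to the near shore alone.  [the near shore: crate K1, crate M1, crate M3 | the far shore: crate K3, crate K4, crate K6, crate R7]
9. Ferryman goes to the far shore with crate M3.  [the near shore: crate K1, crate M1 | the far shore: crate K3, crate K4, crate K6, crate M3, crate R7]
10. Ferryman goes back to the near shore alone.  [the near shore: crate K1, crate M1 | the far shore: crate K3, crate K4, crate K6, crate M3, crate R7]
11. Ferryman goes to the far shore with crate M1.  [the near shore: crate K1 | the far shore: crate K3, crate K4, crate K6, crate M1, crate M3, crate R7]
12. Ferryman goes back to the near shore alone.  [the near shore: crate K1 | the far shore: crate K3, crate K4, crate K6, crate M1, crate M3, crate R7]
13. Ferryman goes to the far shore with crate K1.  [the near shore: — | the far shore: crate K1, crate K3, crate K4, crate K6, crate M1, crate M3, crate R7]

No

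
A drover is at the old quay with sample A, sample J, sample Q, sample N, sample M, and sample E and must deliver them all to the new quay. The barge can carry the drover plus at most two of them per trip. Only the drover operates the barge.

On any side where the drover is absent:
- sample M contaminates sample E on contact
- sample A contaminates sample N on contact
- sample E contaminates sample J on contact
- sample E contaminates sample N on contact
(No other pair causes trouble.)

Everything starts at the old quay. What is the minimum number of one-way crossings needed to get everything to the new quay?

Counting alone: the drover can take at most 2 across per trip to the new quay, so moving all 6 needs at least 3 loaded trips out, with a return between consecutive ones — at least 5 crossings.
The safety rule pushes this higher. Following every safe sequence of crossings, the most of the 6 that can be at the new quay as the barge arrives there on crossing 5 is 5 — never all 6.
So no plan with fewer than 7 crossings exists, and this one achieves 7:
1. Drover goes to the new quay with sample A and sample E.
2. Drover goes back to the old quay alone.
3. Drover goes to the new quay with sample Q.
4. Drover goes back to the old quay alone.
5. Drover goes to the new quay with sample J and sample M.
6. Drover goes back to the old quay with sample E.
7. Drover goes to the new quay with sample E and sample N.

7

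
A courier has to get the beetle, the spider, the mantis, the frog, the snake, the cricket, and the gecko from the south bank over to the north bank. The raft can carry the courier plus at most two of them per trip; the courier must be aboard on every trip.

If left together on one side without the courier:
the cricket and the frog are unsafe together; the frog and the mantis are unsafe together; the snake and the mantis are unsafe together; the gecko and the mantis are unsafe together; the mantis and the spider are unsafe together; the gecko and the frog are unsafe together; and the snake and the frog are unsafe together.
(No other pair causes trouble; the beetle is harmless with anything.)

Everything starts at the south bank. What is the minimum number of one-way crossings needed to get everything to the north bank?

11

Counting alone: the courier can take at most 2 across per trip to the north bank, so moving all 7 needs at least 4 loaded trips out, with a return between consecutive ones — at least 7 crossings.
The safety rule pushes this higher. Following every safe sequence of crossings, the most of the 7 that can be at the north bank as the raft arrives there on crossings 7, 9 is 5, 6 respectively — never all 7.
So no plan with fewer than 11 crossings exists, and this one achieves 11:
1. Courier goes to the north bank with the frog and the mantis.  [the south bank: the beetle, the cricket, the gecko, the snake, the spider | the north bank: the frog, the mantis]
2. Courier goes back to the south bank with the mantis.  [the south bank: the beetle, the cricket, the gecko, the mantis, the snake, the spider | the north bank: the frog]
3. Courier goes to the north bank with the beetle and the mantis.  [the south bank: the cricket, the gecko, the snake, the spider | the north bank: the beetle, the frog, the mantis]
4. Courier goes back to the south bank with the mantis.  [the south bank: the cricket, the gecko, the mantis, the snake, the spider | the north bank: the beetle, the frog]
5. Courier goes to the north bank with the mantis and the spider.  [the south bank: the cricket, the gecko, the snake | the north bank: the beetle, the frog, the mantis, the spider]
6. Courier goes back to the south bank with the mantis.  [the south bank: the cricket, the gecko, the mantis, the snake | the north bank: the beetle, the frog, the spider]
7. Courier goes to the north bank with the gecko and the snake.  [the south bank: the cricket, the mantis | the north bank: the beetle, the frog, the gecko, the snake, the spider]
8. Courier goes back to the south bank with the frog.  [the south bank: the cricket, the frog, the mantis | the north bank: the beetle, the gecko, the snake, the spider]
9. Courier goes to the north bank with the cricket and the mantis.  [the south bank: the frog | the north bank: the beetle, the cricket, the gecko, the mantis, the snake, the spider]
10. Courier goes back to the south bank with the mantis.  [the south bank: the frog, the mantis | the north bank: the beetle, the cricket, the gecko, the snake, the spider]
11. Courier goes to the north bank with the frog and the mantis.  [the south bank: — | the north bank: the beetle, the cricket, the frog, the gecko, the mantis, the snake, the spider]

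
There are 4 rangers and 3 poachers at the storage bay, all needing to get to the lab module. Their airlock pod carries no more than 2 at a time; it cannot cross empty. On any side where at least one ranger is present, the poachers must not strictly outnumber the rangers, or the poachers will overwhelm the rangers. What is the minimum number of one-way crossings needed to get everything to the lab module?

11

Counting alone: each trip to the lab module takes at most 2 across and each return brings at least 1 back, so after t trips out (and t−1 returns) at most 2t − (t−1) of the 7 are across; that first reaches 7 at t = 6, so at least 11 crossings are needed.
The plan below uses exactly 11 crossings, so it is optimal:
1. 2 poachers → the lab module.  (the storage bay: 4R 1P; the lab module: 0R 2P)
2. 1 poacher ← the storage bay.  (the storage bay: 4R 2P; the lab module: 0R 1P)
3. 2 poachers → the lab module.  (the storage bay: 4R 0P; the lab module: 0R 3P)
4. 1 poacher ← the storage bay.  (the storage bay: 4R 1P; the lab module: 0R 2P)
5. 2 rangers → the lab module.  (the storage bay: 2R 1P; the lab module: 2R 2P)
6. 1 poacher ← the storage bay.  (the storage bay: 2R 2P; the lab module: 2R 1P)
7. 1 ranger and 1 poacher → the lab module.  (the storage bay: 1R 1P; the lab module: 3R 2P)
8. 1 ranger ← the storage bay.  (the storage bay: 2R 1P; the lab module: 2R 2P)
9. 1 ranger and 1 poacher → the lab module.  (the storage bay: 1R 0P; the lab module: 3R 3P)
10. 1 poacher ← the storage bay.  (the storage bay: 1R 1P; the lab module: 3R 2P)
11. 1 ranger and 1 poacher → the lab module.  (the storage bay: 0R 0P; the lab module: 4R 3P)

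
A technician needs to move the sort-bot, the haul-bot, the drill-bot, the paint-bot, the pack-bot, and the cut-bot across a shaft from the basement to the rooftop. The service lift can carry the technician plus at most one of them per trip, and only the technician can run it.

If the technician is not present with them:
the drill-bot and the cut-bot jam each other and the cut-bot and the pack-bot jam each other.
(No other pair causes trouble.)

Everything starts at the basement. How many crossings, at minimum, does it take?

Counting alone: the technician can take at most 1 across per trip to the rooftop, so moving all 6 needs at least 6 loaded trips out, with a return between consecutive ones — at least 11 crossings.
The safety rule pushes this higher. Following every safe sequence of crossings, the most of the 6 that can be at the rooftop as the service lift arrives there on crossing 11 is 5 — never all 6.
So no plan with fewer than 13 crossings exists, and this one achieves 13:
1. Technician goes to the rooftop with the cut-bot.
2. Technician goes back to the basement alone.
3. Technician goes to the rooftop with the sort-bot.
4. Technician goes back to the basement alone.
5. Technician goes to the rooftop with the haul-bot.
6. Technician goes back to the basement alone.
7. Technician goes to the rooftop with the drill-bot.
8. Technician goes back to the basement with the cut-bot.
9. Technician goes to the rooftop with the pack-bot.
10. Technician goes back to the basement alone.
11. Technician goes to the rooftop with the paint-bot.
12. Technician goes back to the basement alone.
13. Technician goes to the rooftop with the cut-bot.

13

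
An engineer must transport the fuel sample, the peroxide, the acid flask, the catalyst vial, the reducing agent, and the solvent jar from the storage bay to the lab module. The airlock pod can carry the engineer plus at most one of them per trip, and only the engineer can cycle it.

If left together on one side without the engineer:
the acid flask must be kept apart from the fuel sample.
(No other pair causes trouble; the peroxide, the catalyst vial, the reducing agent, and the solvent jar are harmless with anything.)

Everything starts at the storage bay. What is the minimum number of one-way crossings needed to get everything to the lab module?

11

Counting alone: the engineer can take at most 1 across per trip to the lab module, so moving all 6 needs at least 6 loaded trips out, with a return between consecutive ones — at least 11 crossings.
The plan below uses exactly 11 crossings, so it is optimal:
1. Engineer goes to the lab module with the fuel sample.  [the storage bay: the acid flask, the catalyst vial, the peroxide, the reducing agent, the solvent jar | the lab module: the fuel sample]
2. Engineer goes back to the storage bay alone.  [the storage bay: the acid flask, the catalyst vial, the peroxide, the reducing agent, the solvent jar | the lab module: the fuel sample]
3. Engineer goes to the lab module with the peroxide.  [the storage bay: the acid flask, the catalyst vial, the reducing agent, the solvent jar | the lab module: the fuel sample, the peroxide]
4. Engineer goes back to the storage bay alone.  [the storage bay: the acid flask, the catalyst vial, the reducing agent, the solvent jar | the lab module: the fuel sample, the peroxide]
5. Engineer goes to the lab module with the catalyst vial.  [the storage bay: the acid flask, the reducing agent, the solvent jar | the lab module: the catalyst vial, the fuel sample, the peroxide]
6. Engineer goes back to the storage bay alone.  [the storage bay: the acid flask, the reducing agent, the solvent jar | the lab module: the catalyst vial, the fuel sample, the peroxide]
7. Engineer goes to the lab module with the reducing agent.  [the storage bay: the acid flask, the solvent jar | the lab module: the catalyst vial, the fuel sample, the peroxide, the reducing agent]
8. Engineer goes back to the storage bay alone.  [the storage bay: the acid flask, the solvent jar | the lab module: the catalyst vial, the fuel sample, the peroxide, the reducing agent]
9. Engineer goes to the lab module with the solvent jar.  [the storage bay: the acid flask | the lab module: the catalyst vial, the fuel sample, the peroxide, the reducing agent, the solvent jar]
10. Engineer goes back to the storage bay alone.  [the storage bay: the acid flask | the lab module: the catalyst vial, the fuel sample, the peroxide, the reducing agent, the solvent jar]
11. Engineer goes to the lab module with the acid flask.  [the storage bay: — | the lab module: the acid flask, the catalyst vial, the fuel sample, the peroxide, the reducing agent, the solvent jar]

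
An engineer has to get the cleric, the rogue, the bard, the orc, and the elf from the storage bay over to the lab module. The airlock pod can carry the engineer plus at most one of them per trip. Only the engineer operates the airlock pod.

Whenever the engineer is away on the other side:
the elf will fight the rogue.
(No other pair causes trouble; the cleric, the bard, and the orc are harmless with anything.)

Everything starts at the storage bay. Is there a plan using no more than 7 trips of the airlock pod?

No

Counting alone: the engineer can take at most 1 across per trip to the lab module, so moving all 5 needs at least 5 loaded trips out, with a return between consecutive ones — at least 9 crossings.
Since 7 < 9, 7 crossings cannot be enough. (The shortest complete plan in fact takes 9:)
1. Engineer goes to the lab module with the rogue.
2. Engineer goes back to the storage bay alone.
3. Engineer goes to the lab module with the cleric.
4. Engineer goes back to the storage bay alone.
5. Engineer goes to the lab module with the bard.
6. Engineer goes back to the storage bay alone.
7. Engineer goes to the lab module with the orc.
8. Engineer goes back to the storage bay alone.
9. Engineer goes to the lab module with the elf.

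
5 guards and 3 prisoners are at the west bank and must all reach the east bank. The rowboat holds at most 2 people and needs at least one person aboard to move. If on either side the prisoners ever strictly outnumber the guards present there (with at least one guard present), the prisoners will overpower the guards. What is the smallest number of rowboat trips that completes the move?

13

Counting alone: each trip to the east bank takes at most 2 across and each return brings at least 1 back, so after t trips out (and t−1 returns) at most 2t − (t−1) of the 8 are across; that first reaches 8 at t = 7, so at least 13 crossings are needed.
The plan below uses exactly 13 crossings, so it is optimal:
1. 2 prisoners → the east bank.  (the west bank: 5G 1P; the east bank: 0G 2P)
2. 1 prisoner ← the west bank.  (the west bank: 5G 2P; the east bank: 0G 1P)
3. 2 prisoners → the east bank.  (the west bank: 5G 0P; the east bank: 0G 3P)
4. 1 prisoner ← the west bank.  (the west bank: 5G 1P; the east bank: 0G 2P)
5. 2 guards → the east bank.  (the west bank: 3G 1P; the east bank: 2G 2P)
6. 1 prisoner ← the west bank.  (the west bank: 3G 2P; the east bank: 2G 1P)
7. 1 guard and 1 prisoner → the east bank.  (the west bank: 2G 1P; the east bank: 3G 2P)
8. 1 prisoner ← the west bank.  (the west bank: 2G 2P; the east bank: 3G 1P)
9. 2 prisoners → the east bank.  (the west bank: 2G 0P; the east bank: 3G 3P)
10. 1 prisoner ← the west bank.  (the west bank: 2G 1P; the east bank: 3G 2P)
11. 1 guard and 1 prisoner → the east bank.  (the west bank: 1G 0P; the east bank: 4G 3P)
12. 1 prisoner ← the west bank.  (the west bank: 1G 1P; the east bank: 4G 2P)
13. 1 guard and 1 prisoner → the east bank.  (the west bank: 0G 0P; the east bank: 5G 3P)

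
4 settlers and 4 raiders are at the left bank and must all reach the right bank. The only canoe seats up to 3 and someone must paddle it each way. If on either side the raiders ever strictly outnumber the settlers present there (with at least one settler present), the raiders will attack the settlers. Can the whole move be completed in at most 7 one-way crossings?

Counting alone: each trip to the right bank takes at most 3 across and each return brings at least 1 back, so after t trips out (and t−1 returns) at most 3t − (t−1) of the 8 are across; that first reaches 8 at t = 4, so at least 7 crossings are needed.
The safety rule pushes this higher. Following every safe sequence of crossings, the most of the 8 that can be at the right bank as the canoe arrives there on crossing 7 is 7 — never all 8.
So the move cannot be finished within 7 crossings. (The shortest complete plan takes 9:)
1. 2 raiders → the right bank.  (the left bank: 4S 2R; the right bank: 0S 2R)
2. 1 raider ← the left bank.  (the left bank: 4S 3R; the right bank: 0S 1R)
3. 3 raiders → the right bank.  (the left bank: 4S 0R; the right bank: 0S 4R)
4. 1 raider ← the left bank.  (the left bank: 4S 1R; the right bank: 0S 3R)
5. 3 settlers → the right bank.  (the left bank: 1S 1R; the right bank: 3S 3R)
6. 1 settler and 1 raider ← the left bank.  (the left bank: 2S 2R; the right bank: 2S 2R)
7. 2 settlers → the right bank.  (the left bank: 0S 2R; the right bank: 4S 2R)
8. 1 raider ← the left bank.  (the left bank: 0S 3R; the right bank: 4S 1R)
9. 3 raiders → the right bank.  (the left bank: 0S 0R; the right bank: 4S 4R)

No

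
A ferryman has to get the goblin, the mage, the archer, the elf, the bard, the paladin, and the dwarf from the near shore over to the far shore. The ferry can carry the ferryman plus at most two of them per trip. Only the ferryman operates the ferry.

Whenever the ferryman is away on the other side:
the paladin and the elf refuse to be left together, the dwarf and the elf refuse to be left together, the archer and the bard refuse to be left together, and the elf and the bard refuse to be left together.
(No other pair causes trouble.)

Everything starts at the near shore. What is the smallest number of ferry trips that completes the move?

7

Counting alone: the ferryman can take at most 2 across per trip to the far shore, so moving all 7 needs at least 4 loaded trips out, with a return between consecutive ones — at least 7 crossings.
The plan below uses exactly 7 crossings, so it is optimal:
1. Ferryman goes to the far shore with the archer and the elf.
2. Ferryman goes back to the near shore alone.
3. Ferryman goes to the far shore with the goblin and the mage.
4. Ferryman goes back to the near shore alone.
5. Ferryman goes to the far shore with the dwarf and the paladin.
6. Ferryman goes back to the near shore with the elf.
7. Ferryman goes to the far shore with the bard and the elf.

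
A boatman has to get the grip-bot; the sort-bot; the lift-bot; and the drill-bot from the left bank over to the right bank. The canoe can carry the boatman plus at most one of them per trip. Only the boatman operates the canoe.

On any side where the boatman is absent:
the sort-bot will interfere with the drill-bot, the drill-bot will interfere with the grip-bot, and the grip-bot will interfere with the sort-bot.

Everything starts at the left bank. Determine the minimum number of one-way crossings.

impossible

Whatever the first load, the items left behind include a forbidden pair without the boatman. No opening move is safe, so no plan exists.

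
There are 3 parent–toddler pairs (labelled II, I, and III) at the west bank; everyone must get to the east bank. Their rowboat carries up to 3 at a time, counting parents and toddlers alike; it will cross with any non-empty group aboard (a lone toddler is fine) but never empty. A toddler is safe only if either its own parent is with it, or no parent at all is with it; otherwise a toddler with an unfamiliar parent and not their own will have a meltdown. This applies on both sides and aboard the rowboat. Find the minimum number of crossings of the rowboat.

Counting alone: each trip to the east bank takes at most 3 across and each return brings at least 1 back, so after t trips out (and t−1 returns) at most 3t − (t−1) of the 6 are across; that first reaches 6 at t = 3, so at least 5 crossings are needed.
The plan below uses exactly 5 crossings, so it is optimal:
1. parent II and toddler II cross → the east bank.
2. parent II crosses ← the west bank.
3. parent I, parent II, and parent III cross → the east bank.
4. toddler II crosses ← the west bank.
5. toddler I, toddler II, and toddler III cross → the east bank.

5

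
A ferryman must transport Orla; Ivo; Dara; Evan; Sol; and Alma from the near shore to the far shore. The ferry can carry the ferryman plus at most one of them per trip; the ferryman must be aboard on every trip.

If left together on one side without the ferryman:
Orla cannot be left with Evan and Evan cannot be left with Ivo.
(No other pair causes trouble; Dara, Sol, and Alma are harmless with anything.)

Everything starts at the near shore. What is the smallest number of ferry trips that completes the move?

13

Counting alone: the ferryman can take at most 1 across per trip to the far shore, so moving all 6 needs at least 6 loaded trips out, with a return between consecutive ones — at least 11 crossings.
The safety rule pushes this higher. Following every safe sequence of crossings, the most of the 6 that can be at the far shore as the ferry arrives there on crossing 11 is 5 — never all 6.
So no plan with fewer than 13 crossings exists, and this one achieves 13:
1. Ferryman goes to the far shore with Evan.  [the near shore: Alma, Dara, Ivo, Orla, Sol | the far shore: Evan]
2. Ferryman goes back to the near shore alone.  [the near shore: Alma, Dara, Ivo, Orla, Sol | the far shore: Evan]
3. Ferryman goes to the far shore with Orla.  [the near shore: Alma, Dara, Ivo, Sol | the far shore: Evan, Orla]
4. Ferryman goes back to the near shore with Evan.  [the near shore: Alma, Dara, Evan, Ivo, Sol | the far shore: Orla]
5. Ferryman goes to the far shore with Ivo.  [the near shore: Alma, Dara, Evan, Sol | the far shore: Ivo, Orla]
6. Ferryman goes back to the near shore alone.  [the near shore: Alma, Dara, Evan, Sol | the far shore: Ivo, Orla]
7. Ferryman goes to the far shore with Dara.  [the near shore: Alma, Evan, Sol | the far shore: Dara, Ivo, Orla]
8. Ferryman goes back to the near shore alone.  [the near shore: Alma, Evan, Sol | the far shore: Dara, Ivo, Orla]
9. Ferryman goes to the far shore with Sol.  [the near shore: Alma, Evan | the far shore: Dara, Ivo, Orla, Sol]
10. Ferryman goes back to the near shore alone.  [the near shore: Alma, Evan | the far shore: Dara, Ivo, Orla, Sol]
11. Ferryman goes to the far shore with Alma.  [the near shore: Evan | the far shore: Alma, Dara, Ivo, Orla, Sol]
12. Ferryman goes back to the near shore alone.  [the near shore: Evan | the far shore: Alma, Dara, Ivo, Orla, Sol]
13. Ferryman goes to the far shore with Evan.  [the near shore: — | the far shore: Alma, Dara, Evan, Ivo, Orla, Sol]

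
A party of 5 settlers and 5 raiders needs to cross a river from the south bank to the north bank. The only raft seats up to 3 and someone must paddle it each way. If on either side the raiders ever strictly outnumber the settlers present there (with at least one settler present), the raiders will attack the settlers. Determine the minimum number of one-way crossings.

Counting alone: each trip to the north bank takes at most 3 across and each return brings at least 1 back, so after t trips out (and t−1 returns) at most 3t − (t−1) of the 10 are across; that first reaches 10 at t = 5, so at least 9 crossings are needed.
The safety rule pushes this higher. Following every safe sequence of crossings, the most of the 10 that can be at the north bank as the raft arrives there on crossing 9 is 9 — never all 10.
So no plan with fewer than 11 crossings exists, and this one achieves 11:
1. 2 raiders → the north bank.  (the south bank: 5S 3R; the north bank: 0S 2R)
2. 1 raider ← the south bank.  (the south bank: 5S 4R; the north bank: 0S 1R)
3. 3 raiders → the north bank.  (the south bank: 5S 1R; the north bank: 0S 4R)
4. 1 raider ← the south bank.  (the south bank: 5S 2R; the north bank: 0S 3R)
5. 3 settlers → the north bank.  (the south bank: 2S 2R; the north bank: 3S 3R)
6. 1 settler and 1 raider ← the south bank.  (the south bank: 3S 3R; the north bank: 2S 2R)
7. 3 settlers → the north bank.  (the south bank: 0S 3R; the north bank: 5S 2R)
8. 1 raider ← the south bank.  (the south bank: 0S 4R; the north bank: 5S 1R)
9. 2 raiders → the north bank.  (the south bank: 0S 2R; the north bank: 5S 3R)
10. 1 raider ← the south bank.  (the south bank: 0S 3R; the north bank: 5S 2R)
11. 3 raiders → the north bank.  (the south bank: 0S 0R; the north bank: 5S 5R)

11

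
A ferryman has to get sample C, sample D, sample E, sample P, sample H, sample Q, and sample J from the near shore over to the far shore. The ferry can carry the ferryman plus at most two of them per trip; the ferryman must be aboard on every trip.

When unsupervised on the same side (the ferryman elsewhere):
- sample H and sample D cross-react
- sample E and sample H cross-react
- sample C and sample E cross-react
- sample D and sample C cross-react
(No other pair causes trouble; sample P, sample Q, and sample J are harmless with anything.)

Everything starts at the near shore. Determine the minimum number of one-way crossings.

Counting alone: the ferryman can take at most 2 across per trip to the far shore, so moving all 7 needs at least 4 loaded trips out, with a return between consecutive ones — at least 7 crossings.
The plan below uses exactly 7 crossings, so it is optimal:
1. Ferryman goes to the far shore with sample C and sample H.
2. Ferryman goes back to the near shore alone.
3. Ferryman goes to the far shore with sample P.
4. Ferryman goes back to the near shore alone.
5. Ferryman goes to the far shore with sample J and sample Q.
6. Ferryman goes back to the near shore alone.
7. Ferryman goes to the far shore with sample D and sample E.

7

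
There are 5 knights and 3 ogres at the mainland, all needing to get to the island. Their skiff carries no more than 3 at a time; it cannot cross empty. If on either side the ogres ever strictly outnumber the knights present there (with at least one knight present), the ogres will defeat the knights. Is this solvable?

1. 2 ogres → the island.  (the mainland: 5K 1O; the island: 0K 2O)
2. 1 ogre ← the mainland.  (the mainland: 5K 2O; the island: 0K 1O)
3. 2 knights and 1 ogre → the island.  (the mainland: 3K 1O; the island: 2K 2O)
4. 1 ogre ← the mainland.  (the mainland: 3K 2O; the island: 2K 1O)
5. 1 knight and 2 ogres → the island.  (the mainland: 2K 0O; the island: 3K 3O)
6. 1 ogre ← the mainland.  (the mainland: 2K 1O; the island: 3K 2O)
7. 2 knights and 1 ogre → the island.  (the mainland: 0K 0O; the island: 5K 3O)

Yes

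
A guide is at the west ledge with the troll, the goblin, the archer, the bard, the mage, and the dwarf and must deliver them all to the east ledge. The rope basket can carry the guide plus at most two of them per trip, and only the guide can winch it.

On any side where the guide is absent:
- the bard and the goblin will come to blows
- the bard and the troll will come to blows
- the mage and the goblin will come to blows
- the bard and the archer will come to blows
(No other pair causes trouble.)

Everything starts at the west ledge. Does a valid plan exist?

Yes

1. Guide goes to the east ledge with the bard and the goblin.  [the west ledge: the archer, the dwarf, the mage, the troll | the east ledge: the bard, the goblin]
2. Guide goes back to the west ledge with the goblin.  [the west ledge: the archer, the dwarf, the goblin, the mage, the troll | the east ledge: the bard]
3. Guide goes to the east ledge with the goblin and the troll.  [the west ledge: the archer, the dwarf, the mage | the east ledge: the bard, the goblin, the troll]
4. Guide goes back to the west ledge with the bard.  [the west ledge: the archer, the bard, the dwarf, the mage | the east ledge: the goblin, the troll]
5. Guide goes to the east ledge with the archer and the dwarf.  [the west ledge: the bard, the mage | the east ledge: the archer, the dwarf, the goblin, the troll]
6. Guide goes back to the west ledge alone.  [the west ledge: the bard, the mage | the east ledge: the archer, the dwarf, the goblin, the troll]
7. Guide goes to the east ledge with the bard and the mage.  [the west ledge: — | the east ledge: the archer, the bard, the dwarf, the goblin, the mage, the troll]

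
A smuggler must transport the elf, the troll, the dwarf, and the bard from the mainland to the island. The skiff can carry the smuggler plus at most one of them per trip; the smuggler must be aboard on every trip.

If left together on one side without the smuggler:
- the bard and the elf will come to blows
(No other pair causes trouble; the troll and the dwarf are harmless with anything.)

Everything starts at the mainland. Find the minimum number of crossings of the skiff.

7

Counting alone: the smuggler can take at most 1 across per trip to the island, so moving all 4 needs at least 4 loaded trips out, with a return between consecutive ones — at least 7 crossings.
The plan below uses exactly 7 crossings, so it is optimal:
1. Smuggler goes to the island with the elf.
2. Smuggler goes back to the mainland alone.
3. Smuggler goes to the island with the troll.
4. Smuggler goes back to the mainland alone.
5. Smuggler goes to the island with the dwarf.
6. Smuggler goes back to the mainland alone.
7. Smuggler goes to the island with the bard.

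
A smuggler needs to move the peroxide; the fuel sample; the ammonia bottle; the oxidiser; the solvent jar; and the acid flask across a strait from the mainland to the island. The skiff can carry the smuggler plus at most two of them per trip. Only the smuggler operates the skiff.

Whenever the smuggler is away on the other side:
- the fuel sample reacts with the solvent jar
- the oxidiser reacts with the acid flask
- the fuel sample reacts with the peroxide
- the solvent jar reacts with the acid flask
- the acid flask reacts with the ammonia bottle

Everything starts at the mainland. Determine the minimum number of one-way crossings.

Counting alone: the smuggler can take at most 2 across per trip to the island, so moving all 6 needs at least 3 loaded trips out, with a return between consecutive ones — at least 5 crossings.
The safety rule pushes this higher. Following every safe sequence of crossings, the most of the 6 that can be at the island as the skiff arrives there on crossing 5 is 5 — never all 6.
So no plan with fewer than 7 crossings exists, and this one achieves 7:
1. Smuggler goes to the island with the acid flask and the fuel sample.  [the mainland: the ammonia bottle, the oxidiser, the peroxide, the solvent jar | the island: the acid flask, the fuel sample]
2. Smuggler goes back to the mainland alone.  [the mainland: the ammonia bottle, the oxidiser, the peroxide, the solvent jar | the island: the acid flask, the fuel sample]
3. Smuggler goes to the island with the ammonia bottle and the peroxide.  [the mainland: the oxidiser, the solvent jar | the island: the acid flask, the ammonia bottle, the fuel sample, the peroxide]
4. Smuggler goes back to the mainland with the acid flask and the fuel sample.  [the mainland: the acid flask, the fuel sample, the oxidiser, the solvent jar | the island: the ammonia bottle, the peroxide]
5. Smuggler goes to the island with the oxidiser and the solvent jar.  [the mainland: the acid flask, the fuel sample | the island: the ammonia bottle, the oxidiser, the peroxide, the solvent jar]
6. Smuggler goes back to the mainland alone.  [the mainland: the acid flask, the fuel sample | the island: the ammonia bottle, the oxidiser, the peroxide, the solvent jar]
7. Smuggler goes to the island with the acid flask and the fuel sample.  [the mainland: — | the island: the acid flask, the ammonia bottle, the fuel sample, the oxidiser, the peroxide, the solvent jar]

7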